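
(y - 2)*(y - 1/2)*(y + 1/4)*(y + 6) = y^4 + 15*y^3/4 - 105*y^2/8 + 5*y/2 + 3/2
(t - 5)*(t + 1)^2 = t^3 - 3*t^2 - 9*t - 5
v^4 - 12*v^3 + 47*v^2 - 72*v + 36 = (v - 6)*(v - 3)*(v - 2)*(v - 1)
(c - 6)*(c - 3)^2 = c^3 - 12*c^2 + 45*c - 54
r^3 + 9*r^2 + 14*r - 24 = (r - 1)*(r + 4)*(r + 6)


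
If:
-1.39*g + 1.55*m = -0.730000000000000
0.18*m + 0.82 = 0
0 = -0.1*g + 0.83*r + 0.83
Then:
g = -4.55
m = -4.56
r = -1.55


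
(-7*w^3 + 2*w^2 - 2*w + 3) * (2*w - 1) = -14*w^4 + 11*w^3 - 6*w^2 + 8*w - 3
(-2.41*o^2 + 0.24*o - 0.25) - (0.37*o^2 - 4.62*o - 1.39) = -2.78*o^2 + 4.86*o + 1.14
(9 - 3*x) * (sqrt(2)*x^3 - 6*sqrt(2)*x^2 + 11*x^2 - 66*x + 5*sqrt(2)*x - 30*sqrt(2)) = -3*sqrt(2)*x^4 - 33*x^3 + 27*sqrt(2)*x^3 - 69*sqrt(2)*x^2 + 297*x^2 - 594*x + 135*sqrt(2)*x - 270*sqrt(2)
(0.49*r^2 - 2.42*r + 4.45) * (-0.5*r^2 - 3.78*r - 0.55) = -0.245*r^4 - 0.6422*r^3 + 6.6531*r^2 - 15.49*r - 2.4475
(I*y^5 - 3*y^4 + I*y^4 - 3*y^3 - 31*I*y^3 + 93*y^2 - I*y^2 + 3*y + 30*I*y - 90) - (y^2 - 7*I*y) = I*y^5 - 3*y^4 + I*y^4 - 3*y^3 - 31*I*y^3 + 92*y^2 - I*y^2 + 3*y + 37*I*y - 90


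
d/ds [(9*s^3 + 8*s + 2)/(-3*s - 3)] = (-6*s^3 - 9*s^2 - 2)/(s^2 + 2*s + 1)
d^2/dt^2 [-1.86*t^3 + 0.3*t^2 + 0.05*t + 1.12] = 0.6 - 11.16*t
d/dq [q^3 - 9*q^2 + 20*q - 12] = 3*q^2 - 18*q + 20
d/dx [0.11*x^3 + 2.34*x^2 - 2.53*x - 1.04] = 0.33*x^2 + 4.68*x - 2.53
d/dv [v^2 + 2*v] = 2*v + 2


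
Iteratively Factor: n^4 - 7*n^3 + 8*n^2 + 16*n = (n)*(n^3 - 7*n^2 + 8*n + 16) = n*(n - 4)*(n^2 - 3*n - 4) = n*(n - 4)*(n + 1)*(n - 4)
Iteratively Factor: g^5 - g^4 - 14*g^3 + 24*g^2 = (g - 3)*(g^4 + 2*g^3 - 8*g^2) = (g - 3)*(g + 4)*(g^3 - 2*g^2) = g*(g - 3)*(g + 4)*(g^2 - 2*g) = g*(g - 3)*(g - 2)*(g + 4)*(g)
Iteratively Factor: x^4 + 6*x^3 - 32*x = (x + 4)*(x^3 + 2*x^2 - 8*x) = (x - 2)*(x + 4)*(x^2 + 4*x) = x*(x - 2)*(x + 4)*(x + 4)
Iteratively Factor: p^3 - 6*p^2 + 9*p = (p)*(p^2 - 6*p + 9) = p*(p - 3)*(p - 3)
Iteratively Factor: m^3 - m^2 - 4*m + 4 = (m - 1)*(m^2 - 4) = (m - 1)*(m + 2)*(m - 2)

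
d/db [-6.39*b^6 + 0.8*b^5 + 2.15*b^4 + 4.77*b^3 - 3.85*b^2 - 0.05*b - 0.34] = -38.34*b^5 + 4.0*b^4 + 8.6*b^3 + 14.31*b^2 - 7.7*b - 0.05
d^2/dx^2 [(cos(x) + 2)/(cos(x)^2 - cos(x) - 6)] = (sin(x)^2 - 3*cos(x) + 1)/(cos(x) - 3)^3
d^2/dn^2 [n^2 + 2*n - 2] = 2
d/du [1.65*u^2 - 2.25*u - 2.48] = 3.3*u - 2.25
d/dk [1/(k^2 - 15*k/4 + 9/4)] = 4*(15 - 8*k)/(4*k^2 - 15*k + 9)^2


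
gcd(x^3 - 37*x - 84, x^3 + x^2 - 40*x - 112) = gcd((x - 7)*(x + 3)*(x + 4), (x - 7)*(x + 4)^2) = x^2 - 3*x - 28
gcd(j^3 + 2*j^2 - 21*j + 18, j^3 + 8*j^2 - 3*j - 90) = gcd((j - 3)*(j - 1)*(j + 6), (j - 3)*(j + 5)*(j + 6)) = j^2 + 3*j - 18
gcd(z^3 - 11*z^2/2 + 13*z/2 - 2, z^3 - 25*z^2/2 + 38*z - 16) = z^2 - 9*z/2 + 2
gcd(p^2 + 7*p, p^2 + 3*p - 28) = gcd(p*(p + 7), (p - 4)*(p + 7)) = p + 7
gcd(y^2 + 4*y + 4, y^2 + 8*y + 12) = y + 2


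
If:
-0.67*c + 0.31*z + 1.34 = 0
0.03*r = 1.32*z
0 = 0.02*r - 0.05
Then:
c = 2.03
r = 2.50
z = 0.06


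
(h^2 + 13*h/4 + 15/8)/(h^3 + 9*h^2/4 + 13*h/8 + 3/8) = (2*h + 5)/(2*h^2 + 3*h + 1)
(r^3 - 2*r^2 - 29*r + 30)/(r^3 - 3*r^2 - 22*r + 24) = (r + 5)/(r + 4)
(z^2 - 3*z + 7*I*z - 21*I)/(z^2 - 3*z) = (z + 7*I)/z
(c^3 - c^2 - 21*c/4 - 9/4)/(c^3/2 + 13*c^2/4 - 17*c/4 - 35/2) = (4*c^3 - 4*c^2 - 21*c - 9)/(2*c^3 + 13*c^2 - 17*c - 70)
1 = 1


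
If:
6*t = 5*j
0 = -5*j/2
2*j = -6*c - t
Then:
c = 0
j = 0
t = 0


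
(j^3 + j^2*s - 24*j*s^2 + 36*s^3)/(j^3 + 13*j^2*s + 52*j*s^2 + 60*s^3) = (j^2 - 5*j*s + 6*s^2)/(j^2 + 7*j*s + 10*s^2)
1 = 1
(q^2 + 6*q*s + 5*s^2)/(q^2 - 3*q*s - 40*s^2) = (q + s)/(q - 8*s)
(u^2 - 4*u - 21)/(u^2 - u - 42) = (u + 3)/(u + 6)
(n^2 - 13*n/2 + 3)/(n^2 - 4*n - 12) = (n - 1/2)/(n + 2)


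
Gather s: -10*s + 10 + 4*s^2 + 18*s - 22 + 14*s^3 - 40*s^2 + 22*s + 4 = 14*s^3 - 36*s^2 + 30*s - 8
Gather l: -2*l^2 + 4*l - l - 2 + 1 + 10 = -2*l^2 + 3*l + 9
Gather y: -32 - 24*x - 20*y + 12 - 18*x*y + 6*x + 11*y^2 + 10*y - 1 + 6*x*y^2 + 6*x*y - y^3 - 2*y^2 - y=-18*x - y^3 + y^2*(6*x + 9) + y*(-12*x - 11) - 21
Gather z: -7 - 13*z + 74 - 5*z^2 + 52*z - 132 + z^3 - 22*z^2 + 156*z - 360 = z^3 - 27*z^2 + 195*z - 425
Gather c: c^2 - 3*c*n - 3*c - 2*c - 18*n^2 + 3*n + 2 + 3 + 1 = c^2 + c*(-3*n - 5) - 18*n^2 + 3*n + 6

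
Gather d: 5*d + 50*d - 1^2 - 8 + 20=55*d + 11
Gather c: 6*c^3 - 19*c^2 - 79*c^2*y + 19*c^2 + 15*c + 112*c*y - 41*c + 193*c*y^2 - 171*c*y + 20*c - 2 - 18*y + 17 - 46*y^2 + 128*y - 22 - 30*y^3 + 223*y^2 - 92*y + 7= 6*c^3 - 79*c^2*y + c*(193*y^2 - 59*y - 6) - 30*y^3 + 177*y^2 + 18*y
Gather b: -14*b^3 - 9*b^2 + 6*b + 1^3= -14*b^3 - 9*b^2 + 6*b + 1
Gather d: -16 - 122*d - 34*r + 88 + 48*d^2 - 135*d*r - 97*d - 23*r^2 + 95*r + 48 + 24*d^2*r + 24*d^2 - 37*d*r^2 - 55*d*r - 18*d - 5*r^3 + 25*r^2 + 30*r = d^2*(24*r + 72) + d*(-37*r^2 - 190*r - 237) - 5*r^3 + 2*r^2 + 91*r + 120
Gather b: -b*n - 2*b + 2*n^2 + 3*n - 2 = b*(-n - 2) + 2*n^2 + 3*n - 2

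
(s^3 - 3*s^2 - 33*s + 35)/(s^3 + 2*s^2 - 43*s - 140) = (s - 1)/(s + 4)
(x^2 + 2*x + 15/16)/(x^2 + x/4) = (16*x^2 + 32*x + 15)/(4*x*(4*x + 1))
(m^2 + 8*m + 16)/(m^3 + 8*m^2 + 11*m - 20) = (m + 4)/(m^2 + 4*m - 5)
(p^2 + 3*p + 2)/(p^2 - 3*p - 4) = (p + 2)/(p - 4)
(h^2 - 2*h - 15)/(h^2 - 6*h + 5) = (h + 3)/(h - 1)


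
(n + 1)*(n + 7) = n^2 + 8*n + 7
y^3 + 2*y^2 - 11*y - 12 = (y - 3)*(y + 1)*(y + 4)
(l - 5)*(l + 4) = l^2 - l - 20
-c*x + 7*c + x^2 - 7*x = (-c + x)*(x - 7)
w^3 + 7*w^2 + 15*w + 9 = (w + 1)*(w + 3)^2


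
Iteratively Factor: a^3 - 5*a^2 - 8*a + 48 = (a - 4)*(a^2 - a - 12) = (a - 4)*(a + 3)*(a - 4)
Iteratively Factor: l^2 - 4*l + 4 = (l - 2)*(l - 2)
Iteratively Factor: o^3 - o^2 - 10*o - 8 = (o + 1)*(o^2 - 2*o - 8) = (o - 4)*(o + 1)*(o + 2)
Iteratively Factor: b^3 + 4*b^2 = (b)*(b^2 + 4*b) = b^2*(b + 4)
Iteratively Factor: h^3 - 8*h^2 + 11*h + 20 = (h - 4)*(h^2 - 4*h - 5) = (h - 4)*(h + 1)*(h - 5)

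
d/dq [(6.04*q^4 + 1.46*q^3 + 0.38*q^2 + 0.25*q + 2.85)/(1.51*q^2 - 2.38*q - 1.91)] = (18.2408*q^5 - 40.921*q^4 - 53.0952*q^3 - 9.6477*q^2 - 10.0586*q + 6.3055)/(2.2801*q^4 - 7.1876*q^3 - 0.103800000000001*q^2 + 9.0916*q + 3.6481)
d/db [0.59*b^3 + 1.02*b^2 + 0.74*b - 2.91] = 1.77*b^2 + 2.04*b + 0.74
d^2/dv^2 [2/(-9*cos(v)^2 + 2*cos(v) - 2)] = (-648*sin(v)^4 + 188*sin(v)^2 - 143*cos(v) + 27*cos(3*v) + 404)/(9*sin(v)^2 + 2*cos(v) - 11)^3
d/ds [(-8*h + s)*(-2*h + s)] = -10*h + 2*s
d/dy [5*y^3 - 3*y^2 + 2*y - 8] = 15*y^2 - 6*y + 2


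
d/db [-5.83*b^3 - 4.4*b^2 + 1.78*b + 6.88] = -17.49*b^2 - 8.8*b + 1.78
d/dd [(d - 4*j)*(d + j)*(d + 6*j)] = 3*d^2 + 6*d*j - 22*j^2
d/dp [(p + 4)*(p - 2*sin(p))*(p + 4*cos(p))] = -(p + 4)*(p - 2*sin(p))*(4*sin(p) - 1) - (p + 4)*(p + 4*cos(p))*(2*cos(p) - 1) + (p - 2*sin(p))*(p + 4*cos(p))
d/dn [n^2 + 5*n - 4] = 2*n + 5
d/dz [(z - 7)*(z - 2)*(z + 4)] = 3*z^2 - 10*z - 22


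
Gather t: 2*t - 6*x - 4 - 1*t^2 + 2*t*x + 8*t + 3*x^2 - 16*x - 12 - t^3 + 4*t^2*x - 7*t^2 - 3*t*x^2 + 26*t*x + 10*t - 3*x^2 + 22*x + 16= -t^3 + t^2*(4*x - 8) + t*(-3*x^2 + 28*x + 20)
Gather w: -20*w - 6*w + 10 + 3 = 13 - 26*w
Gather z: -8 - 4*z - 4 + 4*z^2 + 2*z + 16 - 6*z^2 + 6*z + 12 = -2*z^2 + 4*z + 16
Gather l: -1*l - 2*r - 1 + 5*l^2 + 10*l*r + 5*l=5*l^2 + l*(10*r + 4) - 2*r - 1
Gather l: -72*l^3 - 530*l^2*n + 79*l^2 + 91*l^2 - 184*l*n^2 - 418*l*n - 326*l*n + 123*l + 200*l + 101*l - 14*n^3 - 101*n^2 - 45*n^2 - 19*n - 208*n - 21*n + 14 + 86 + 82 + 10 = -72*l^3 + l^2*(170 - 530*n) + l*(-184*n^2 - 744*n + 424) - 14*n^3 - 146*n^2 - 248*n + 192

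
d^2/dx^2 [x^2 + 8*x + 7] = 2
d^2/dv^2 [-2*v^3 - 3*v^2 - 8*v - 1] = -12*v - 6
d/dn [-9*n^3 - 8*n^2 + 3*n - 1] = -27*n^2 - 16*n + 3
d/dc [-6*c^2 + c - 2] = 1 - 12*c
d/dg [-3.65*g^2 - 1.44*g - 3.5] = -7.3*g - 1.44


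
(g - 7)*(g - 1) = g^2 - 8*g + 7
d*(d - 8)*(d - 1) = d^3 - 9*d^2 + 8*d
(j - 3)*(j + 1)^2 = j^3 - j^2 - 5*j - 3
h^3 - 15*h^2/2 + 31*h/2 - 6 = (h - 4)*(h - 3)*(h - 1/2)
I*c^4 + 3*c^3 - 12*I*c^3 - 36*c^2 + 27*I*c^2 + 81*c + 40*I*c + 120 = (c - 8)*(c - 5)*(c - 3*I)*(I*c + I)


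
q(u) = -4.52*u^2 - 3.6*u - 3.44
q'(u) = -9.04*u - 3.6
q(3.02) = -55.54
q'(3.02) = -30.90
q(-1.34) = -6.73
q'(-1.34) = 8.51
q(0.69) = -8.08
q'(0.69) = -9.84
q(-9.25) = -356.88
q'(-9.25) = 80.02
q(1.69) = -22.43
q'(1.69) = -18.88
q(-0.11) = -3.10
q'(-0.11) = -2.61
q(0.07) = -3.71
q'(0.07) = -4.23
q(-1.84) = -12.12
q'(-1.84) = 13.03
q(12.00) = -697.52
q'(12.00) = -112.08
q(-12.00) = -611.12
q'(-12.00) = 104.88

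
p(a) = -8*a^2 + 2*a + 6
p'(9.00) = -142.00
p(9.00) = -624.00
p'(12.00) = -190.00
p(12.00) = -1122.00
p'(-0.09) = 3.44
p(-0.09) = 5.76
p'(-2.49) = 41.84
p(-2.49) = -48.58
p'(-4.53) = 74.48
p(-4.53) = -167.23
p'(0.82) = -11.12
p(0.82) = 2.26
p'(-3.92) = 64.72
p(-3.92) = -124.77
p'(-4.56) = 74.96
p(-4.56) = -169.47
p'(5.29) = -82.64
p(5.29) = -207.29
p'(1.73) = -25.68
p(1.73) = -14.48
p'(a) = 2 - 16*a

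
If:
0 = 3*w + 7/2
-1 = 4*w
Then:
No Solution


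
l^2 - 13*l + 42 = (l - 7)*(l - 6)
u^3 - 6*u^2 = u^2*(u - 6)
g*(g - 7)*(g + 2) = g^3 - 5*g^2 - 14*g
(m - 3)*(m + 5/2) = m^2 - m/2 - 15/2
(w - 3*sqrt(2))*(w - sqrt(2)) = w^2 - 4*sqrt(2)*w + 6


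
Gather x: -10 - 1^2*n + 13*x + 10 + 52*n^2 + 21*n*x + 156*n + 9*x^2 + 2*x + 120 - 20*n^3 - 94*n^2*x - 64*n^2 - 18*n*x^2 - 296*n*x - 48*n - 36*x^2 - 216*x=-20*n^3 - 12*n^2 + 107*n + x^2*(-18*n - 27) + x*(-94*n^2 - 275*n - 201) + 120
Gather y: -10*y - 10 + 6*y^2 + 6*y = 6*y^2 - 4*y - 10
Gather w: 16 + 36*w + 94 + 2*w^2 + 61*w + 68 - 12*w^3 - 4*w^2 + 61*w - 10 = -12*w^3 - 2*w^2 + 158*w + 168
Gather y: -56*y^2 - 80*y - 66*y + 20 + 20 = -56*y^2 - 146*y + 40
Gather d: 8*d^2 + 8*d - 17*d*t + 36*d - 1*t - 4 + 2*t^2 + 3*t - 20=8*d^2 + d*(44 - 17*t) + 2*t^2 + 2*t - 24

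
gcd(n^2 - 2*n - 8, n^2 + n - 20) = n - 4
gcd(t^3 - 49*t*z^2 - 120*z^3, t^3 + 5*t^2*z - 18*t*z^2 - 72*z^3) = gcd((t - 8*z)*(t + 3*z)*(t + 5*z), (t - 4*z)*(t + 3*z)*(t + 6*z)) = t + 3*z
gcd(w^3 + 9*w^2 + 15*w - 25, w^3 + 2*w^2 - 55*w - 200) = w^2 + 10*w + 25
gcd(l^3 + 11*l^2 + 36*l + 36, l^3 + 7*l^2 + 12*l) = l + 3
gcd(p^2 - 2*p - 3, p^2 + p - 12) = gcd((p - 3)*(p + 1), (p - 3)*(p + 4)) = p - 3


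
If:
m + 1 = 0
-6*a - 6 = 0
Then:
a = -1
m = -1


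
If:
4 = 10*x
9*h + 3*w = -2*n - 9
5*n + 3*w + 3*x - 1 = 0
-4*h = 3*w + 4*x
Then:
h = -199/165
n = -113/165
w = 532/495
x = 2/5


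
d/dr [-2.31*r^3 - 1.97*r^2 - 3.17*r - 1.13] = -6.93*r^2 - 3.94*r - 3.17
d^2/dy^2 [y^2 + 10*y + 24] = 2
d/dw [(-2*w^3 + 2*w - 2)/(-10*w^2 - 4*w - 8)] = (5*w^4 + 4*w^3 + 17*w^2 - 10*w - 6)/(25*w^4 + 20*w^3 + 44*w^2 + 16*w + 16)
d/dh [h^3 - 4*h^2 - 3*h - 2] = 3*h^2 - 8*h - 3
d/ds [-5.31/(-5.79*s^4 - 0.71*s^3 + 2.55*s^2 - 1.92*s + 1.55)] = (-122.9796*s^3 - 11.3103*s^2 + 27.081*s - 10.1952)/(5.79*s^4 + 0.71*s^3 - 2.55*s^2 + 1.92*s - 1.55)^2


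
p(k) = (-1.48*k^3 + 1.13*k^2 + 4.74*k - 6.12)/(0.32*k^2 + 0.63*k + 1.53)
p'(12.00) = -4.61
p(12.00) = -42.49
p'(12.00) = -4.61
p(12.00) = -42.49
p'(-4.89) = -6.97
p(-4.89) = 27.99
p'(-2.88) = -10.90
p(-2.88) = 10.53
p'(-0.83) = 0.39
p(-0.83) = -6.87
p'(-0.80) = 0.73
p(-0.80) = -6.85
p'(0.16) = 4.50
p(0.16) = -3.26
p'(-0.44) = 3.78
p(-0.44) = -5.98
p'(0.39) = 3.82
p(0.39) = -2.30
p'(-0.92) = -0.67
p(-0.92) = -6.86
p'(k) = (-0.64*k - 0.63)*(-1.48*k^3 + 1.13*k^2 + 4.74*k - 6.12)/(0.32*k^2 + 0.63*k + 1.53)^2 + (-4.44*k^2 + 2.26*k + 4.74)/(0.32*k^2 + 0.63*k + 1.53)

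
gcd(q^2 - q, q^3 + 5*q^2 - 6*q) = q^2 - q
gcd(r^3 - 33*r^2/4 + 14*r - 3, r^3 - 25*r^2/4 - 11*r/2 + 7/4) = r - 1/4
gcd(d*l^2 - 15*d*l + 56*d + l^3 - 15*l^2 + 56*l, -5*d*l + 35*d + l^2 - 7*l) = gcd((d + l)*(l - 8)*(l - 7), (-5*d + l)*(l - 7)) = l - 7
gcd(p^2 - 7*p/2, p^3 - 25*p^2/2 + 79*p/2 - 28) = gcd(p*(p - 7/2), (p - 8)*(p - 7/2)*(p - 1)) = p - 7/2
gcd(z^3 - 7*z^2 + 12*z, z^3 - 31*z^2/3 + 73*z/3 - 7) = z - 3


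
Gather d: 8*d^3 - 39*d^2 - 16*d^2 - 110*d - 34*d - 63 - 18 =8*d^3 - 55*d^2 - 144*d - 81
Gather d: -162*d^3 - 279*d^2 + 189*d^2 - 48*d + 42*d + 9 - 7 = -162*d^3 - 90*d^2 - 6*d + 2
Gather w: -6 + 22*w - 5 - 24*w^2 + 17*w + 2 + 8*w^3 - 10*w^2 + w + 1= 8*w^3 - 34*w^2 + 40*w - 8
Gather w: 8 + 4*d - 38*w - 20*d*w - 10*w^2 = 4*d - 10*w^2 + w*(-20*d - 38) + 8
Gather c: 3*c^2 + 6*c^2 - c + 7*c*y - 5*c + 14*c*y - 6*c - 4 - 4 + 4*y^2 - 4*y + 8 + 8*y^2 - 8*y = 9*c^2 + c*(21*y - 12) + 12*y^2 - 12*y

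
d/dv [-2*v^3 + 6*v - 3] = 6 - 6*v^2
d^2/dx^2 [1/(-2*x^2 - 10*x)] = (x*(x + 5) - (2*x + 5)^2)/(x^3*(x + 5)^3)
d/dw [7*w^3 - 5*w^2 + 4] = w*(21*w - 10)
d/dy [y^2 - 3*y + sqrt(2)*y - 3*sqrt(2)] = 2*y - 3 + sqrt(2)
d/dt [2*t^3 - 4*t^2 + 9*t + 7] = 6*t^2 - 8*t + 9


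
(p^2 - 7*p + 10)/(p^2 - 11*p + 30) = (p - 2)/(p - 6)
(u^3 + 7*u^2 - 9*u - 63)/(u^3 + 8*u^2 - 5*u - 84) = (u + 3)/(u + 4)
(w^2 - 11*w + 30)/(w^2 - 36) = (w - 5)/(w + 6)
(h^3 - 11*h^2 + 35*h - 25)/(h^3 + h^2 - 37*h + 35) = (h - 5)/(h + 7)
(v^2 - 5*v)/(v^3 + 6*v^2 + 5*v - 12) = v*(v - 5)/(v^3 + 6*v^2 + 5*v - 12)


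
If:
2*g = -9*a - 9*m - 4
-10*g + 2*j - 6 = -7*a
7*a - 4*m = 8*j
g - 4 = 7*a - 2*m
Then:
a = -1832/2973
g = -1172/991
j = -2249/2973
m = 1292/2973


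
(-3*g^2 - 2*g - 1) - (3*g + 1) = -3*g^2 - 5*g - 2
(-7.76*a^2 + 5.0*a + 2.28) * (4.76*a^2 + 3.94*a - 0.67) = -36.9376*a^4 - 6.7744*a^3 + 35.752*a^2 + 5.6332*a - 1.5276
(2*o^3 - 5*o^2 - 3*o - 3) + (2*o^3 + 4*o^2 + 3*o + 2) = 4*o^3 - o^2 - 1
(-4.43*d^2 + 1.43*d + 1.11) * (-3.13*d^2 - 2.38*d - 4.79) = 13.8659*d^4 + 6.0675*d^3 + 14.342*d^2 - 9.4915*d - 5.3169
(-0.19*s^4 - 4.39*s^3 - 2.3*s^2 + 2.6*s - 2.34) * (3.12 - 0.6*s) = 0.114*s^5 + 2.0412*s^4 - 12.3168*s^3 - 8.736*s^2 + 9.516*s - 7.3008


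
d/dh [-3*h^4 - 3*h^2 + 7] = -12*h^3 - 6*h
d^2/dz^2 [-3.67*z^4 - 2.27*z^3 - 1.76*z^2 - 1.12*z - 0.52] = -44.04*z^2 - 13.62*z - 3.52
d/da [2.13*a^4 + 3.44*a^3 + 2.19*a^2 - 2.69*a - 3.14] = 8.52*a^3 + 10.32*a^2 + 4.38*a - 2.69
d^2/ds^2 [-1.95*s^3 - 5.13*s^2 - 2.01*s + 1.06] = -11.7*s - 10.26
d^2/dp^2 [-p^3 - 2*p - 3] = -6*p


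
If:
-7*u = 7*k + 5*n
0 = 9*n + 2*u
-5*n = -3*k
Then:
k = 0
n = 0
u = 0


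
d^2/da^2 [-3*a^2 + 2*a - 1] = -6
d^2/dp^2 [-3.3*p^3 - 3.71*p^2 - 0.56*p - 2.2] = -19.8*p - 7.42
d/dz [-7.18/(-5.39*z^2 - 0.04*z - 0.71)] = (-77.4004*z - 0.2872)/(5.39*z^2 + 0.04*z + 0.71)^2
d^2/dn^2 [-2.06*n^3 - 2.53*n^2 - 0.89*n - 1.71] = -12.36*n - 5.06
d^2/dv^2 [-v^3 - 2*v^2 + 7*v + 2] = -6*v - 4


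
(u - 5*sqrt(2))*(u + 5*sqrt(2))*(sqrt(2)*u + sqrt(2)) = sqrt(2)*u^3 + sqrt(2)*u^2 - 50*sqrt(2)*u - 50*sqrt(2)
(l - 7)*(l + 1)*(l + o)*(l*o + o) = l^4*o + l^3*o^2 - 5*l^3*o - 5*l^2*o^2 - 13*l^2*o - 13*l*o^2 - 7*l*o - 7*o^2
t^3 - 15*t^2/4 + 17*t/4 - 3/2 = (t - 2)*(t - 1)*(t - 3/4)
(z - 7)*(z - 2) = z^2 - 9*z + 14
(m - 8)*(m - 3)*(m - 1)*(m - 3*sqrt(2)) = m^4 - 12*m^3 - 3*sqrt(2)*m^3 + 35*m^2 + 36*sqrt(2)*m^2 - 105*sqrt(2)*m - 24*m + 72*sqrt(2)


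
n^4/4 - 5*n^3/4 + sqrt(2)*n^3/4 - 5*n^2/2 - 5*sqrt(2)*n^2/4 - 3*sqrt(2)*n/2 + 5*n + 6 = (n/2 + 1/2)*(n/2 + sqrt(2))*(n - 6)*(n - sqrt(2))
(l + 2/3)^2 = l^2 + 4*l/3 + 4/9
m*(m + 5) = m^2 + 5*m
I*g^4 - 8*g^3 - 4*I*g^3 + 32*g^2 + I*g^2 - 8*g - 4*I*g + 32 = (g - 4)*(g + I)*(g + 8*I)*(I*g + 1)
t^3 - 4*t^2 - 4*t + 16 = (t - 4)*(t - 2)*(t + 2)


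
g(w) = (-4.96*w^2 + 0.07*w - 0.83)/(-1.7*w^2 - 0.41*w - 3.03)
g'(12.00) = 0.01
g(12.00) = 2.83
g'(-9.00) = -0.00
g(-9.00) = 2.94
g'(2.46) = 0.39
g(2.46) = 2.14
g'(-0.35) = -1.03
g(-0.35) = 0.47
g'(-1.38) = -1.05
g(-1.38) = 1.82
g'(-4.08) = -0.09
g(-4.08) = 2.82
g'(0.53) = 1.04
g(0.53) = 0.59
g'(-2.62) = -0.31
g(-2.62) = 2.57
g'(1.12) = 1.03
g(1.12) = 1.24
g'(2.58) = 0.35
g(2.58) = 2.19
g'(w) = (0.07 - 9.92*w)/(-1.7*w^2 - 0.41*w - 3.03) + (3.4*w + 0.41)*(-4.96*w^2 + 0.07*w - 0.83)/(-1.7*w^2 - 0.41*w - 3.03)^2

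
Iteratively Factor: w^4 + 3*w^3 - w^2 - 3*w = (w + 3)*(w^3 - w) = w*(w + 3)*(w^2 - 1) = w*(w - 1)*(w + 3)*(w + 1)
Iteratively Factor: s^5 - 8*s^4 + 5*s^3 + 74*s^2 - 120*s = (s)*(s^4 - 8*s^3 + 5*s^2 + 74*s - 120) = s*(s + 3)*(s^3 - 11*s^2 + 38*s - 40) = s*(s - 2)*(s + 3)*(s^2 - 9*s + 20) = s*(s - 5)*(s - 2)*(s + 3)*(s - 4)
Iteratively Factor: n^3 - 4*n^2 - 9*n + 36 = (n + 3)*(n^2 - 7*n + 12) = (n - 4)*(n + 3)*(n - 3)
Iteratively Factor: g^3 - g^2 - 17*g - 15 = (g + 3)*(g^2 - 4*g - 5) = (g - 5)*(g + 3)*(g + 1)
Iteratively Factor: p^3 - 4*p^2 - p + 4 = (p - 1)*(p^2 - 3*p - 4) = (p - 4)*(p - 1)*(p + 1)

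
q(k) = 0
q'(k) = 0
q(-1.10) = 0.00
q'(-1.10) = 0.00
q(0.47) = 0.00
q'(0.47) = 0.00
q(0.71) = 0.00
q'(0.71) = 0.00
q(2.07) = 0.00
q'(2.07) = 0.00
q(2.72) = 0.00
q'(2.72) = 0.00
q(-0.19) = 0.00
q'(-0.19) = 0.00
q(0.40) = 0.00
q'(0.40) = 0.00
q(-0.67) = 0.00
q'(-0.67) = 0.00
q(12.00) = 0.00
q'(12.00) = 0.00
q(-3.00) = 0.00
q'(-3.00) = 0.00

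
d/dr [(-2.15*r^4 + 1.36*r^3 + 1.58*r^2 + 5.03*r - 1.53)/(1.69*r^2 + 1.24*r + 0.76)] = (-7.267*r^5 - 5.6996*r^4 - 3.1632*r^3 - 3.4407*r^2 + 7.573*r + 5.72)/(2.8561*r^4 + 4.1912*r^3 + 4.1064*r^2 + 1.8848*r + 0.5776)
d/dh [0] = 0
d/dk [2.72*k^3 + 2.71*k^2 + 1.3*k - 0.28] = 8.16*k^2 + 5.42*k + 1.3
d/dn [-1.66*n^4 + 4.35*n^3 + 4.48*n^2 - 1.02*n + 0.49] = -6.64*n^3 + 13.05*n^2 + 8.96*n - 1.02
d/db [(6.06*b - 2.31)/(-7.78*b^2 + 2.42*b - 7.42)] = (47.1468*b^2 - 35.9436*b - 39.375)/(60.5284*b^4 - 37.6552*b^3 + 121.3116*b^2 - 35.9128*b + 55.0564)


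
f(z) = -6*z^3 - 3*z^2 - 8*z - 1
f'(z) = -18*z^2 - 6*z - 8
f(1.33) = -31.06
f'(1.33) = -47.82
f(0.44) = -5.61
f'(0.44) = -14.12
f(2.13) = -89.63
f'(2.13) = -102.44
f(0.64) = -8.92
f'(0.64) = -19.21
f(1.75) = -56.34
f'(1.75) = -73.62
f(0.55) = -7.31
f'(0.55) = -16.74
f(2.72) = -165.70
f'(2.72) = -157.49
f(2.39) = -119.17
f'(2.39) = -125.16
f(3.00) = -214.00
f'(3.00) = -188.00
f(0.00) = -1.00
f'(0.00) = -8.00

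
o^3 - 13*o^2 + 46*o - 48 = (o - 8)*(o - 3)*(o - 2)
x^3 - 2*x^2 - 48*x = x*(x - 8)*(x + 6)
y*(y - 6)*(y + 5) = y^3 - y^2 - 30*y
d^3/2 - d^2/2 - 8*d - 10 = (d/2 + 1)*(d - 5)*(d + 2)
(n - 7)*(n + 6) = n^2 - n - 42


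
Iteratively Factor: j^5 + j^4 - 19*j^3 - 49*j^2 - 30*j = (j - 5)*(j^4 + 6*j^3 + 11*j^2 + 6*j) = (j - 5)*(j + 2)*(j^3 + 4*j^2 + 3*j) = (j - 5)*(j + 2)*(j + 3)*(j^2 + j) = j*(j - 5)*(j + 2)*(j + 3)*(j + 1)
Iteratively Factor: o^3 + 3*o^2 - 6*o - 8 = (o + 4)*(o^2 - o - 2) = (o + 1)*(o + 4)*(o - 2)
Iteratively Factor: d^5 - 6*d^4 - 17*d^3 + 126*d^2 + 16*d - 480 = (d + 4)*(d^4 - 10*d^3 + 23*d^2 + 34*d - 120) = (d - 4)*(d + 4)*(d^3 - 6*d^2 - d + 30) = (d - 5)*(d - 4)*(d + 4)*(d^2 - d - 6) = (d - 5)*(d - 4)*(d - 3)*(d + 4)*(d + 2)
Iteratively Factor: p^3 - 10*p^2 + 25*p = (p - 5)*(p^2 - 5*p) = p*(p - 5)*(p - 5)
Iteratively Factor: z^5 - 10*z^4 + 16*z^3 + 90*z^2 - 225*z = (z + 3)*(z^4 - 13*z^3 + 55*z^2 - 75*z) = (z - 5)*(z + 3)*(z^3 - 8*z^2 + 15*z) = z*(z - 5)*(z + 3)*(z^2 - 8*z + 15) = z*(z - 5)^2*(z + 3)*(z - 3)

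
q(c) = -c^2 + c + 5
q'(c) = 1 - 2*c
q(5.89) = -23.80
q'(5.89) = -10.78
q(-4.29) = -17.69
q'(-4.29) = 9.58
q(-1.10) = 2.69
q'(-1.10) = 3.20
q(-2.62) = -4.48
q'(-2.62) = 6.24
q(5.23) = -17.12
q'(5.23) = -9.46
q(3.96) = -6.72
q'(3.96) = -6.92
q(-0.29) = 4.63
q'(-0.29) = 1.58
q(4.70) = -12.39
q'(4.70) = -8.40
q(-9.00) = -85.00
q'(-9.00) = 19.00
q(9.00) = -67.00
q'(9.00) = -17.00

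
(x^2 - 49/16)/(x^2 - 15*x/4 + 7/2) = (x + 7/4)/(x - 2)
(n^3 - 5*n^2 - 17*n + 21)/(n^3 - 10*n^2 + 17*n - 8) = (n^2 - 4*n - 21)/(n^2 - 9*n + 8)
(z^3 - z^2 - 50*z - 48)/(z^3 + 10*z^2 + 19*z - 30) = (z^2 - 7*z - 8)/(z^2 + 4*z - 5)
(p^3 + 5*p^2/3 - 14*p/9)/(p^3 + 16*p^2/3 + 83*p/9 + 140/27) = 3*p*(3*p - 2)/(9*p^2 + 27*p + 20)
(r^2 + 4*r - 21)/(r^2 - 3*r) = (r + 7)/r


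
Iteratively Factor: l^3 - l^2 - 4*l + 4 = (l - 1)*(l^2 - 4) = (l - 2)*(l - 1)*(l + 2)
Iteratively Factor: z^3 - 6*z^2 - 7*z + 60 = (z - 5)*(z^2 - z - 12) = (z - 5)*(z + 3)*(z - 4)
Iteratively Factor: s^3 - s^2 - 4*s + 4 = (s - 2)*(s^2 + s - 2) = (s - 2)*(s + 2)*(s - 1)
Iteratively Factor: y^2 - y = (y - 1)*(y)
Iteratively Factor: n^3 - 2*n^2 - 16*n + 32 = (n - 4)*(n^2 + 2*n - 8) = (n - 4)*(n - 2)*(n + 4)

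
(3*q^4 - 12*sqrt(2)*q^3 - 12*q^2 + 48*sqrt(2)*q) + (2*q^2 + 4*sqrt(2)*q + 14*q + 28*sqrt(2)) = 3*q^4 - 12*sqrt(2)*q^3 - 10*q^2 + 14*q + 52*sqrt(2)*q + 28*sqrt(2)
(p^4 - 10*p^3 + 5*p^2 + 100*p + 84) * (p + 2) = p^5 - 8*p^4 - 15*p^3 + 110*p^2 + 284*p + 168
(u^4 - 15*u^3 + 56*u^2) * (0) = 0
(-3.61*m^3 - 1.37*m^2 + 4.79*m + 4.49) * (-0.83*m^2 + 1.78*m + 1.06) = 2.9963*m^5 - 5.2887*m^4 - 10.2409*m^3 + 3.3473*m^2 + 13.0696*m + 4.7594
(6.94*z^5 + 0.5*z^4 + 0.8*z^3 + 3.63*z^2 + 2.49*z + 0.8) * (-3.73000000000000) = -25.8862*z^5 - 1.865*z^4 - 2.984*z^3 - 13.5399*z^2 - 9.2877*z - 2.984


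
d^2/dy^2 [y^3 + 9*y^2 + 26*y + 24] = 6*y + 18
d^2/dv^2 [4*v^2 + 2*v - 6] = 8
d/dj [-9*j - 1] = -9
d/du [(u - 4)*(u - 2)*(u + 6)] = 3*u^2 - 28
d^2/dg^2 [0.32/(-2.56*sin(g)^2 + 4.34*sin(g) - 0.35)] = (8.388608*sin(g)^4 - 10.665984*sin(g)^3 - 7.7024*sin(g)^2 + 21.818048*sin(g) - 11.481344)/(2.56*sin(g)^2 - 4.34*sin(g) + 0.35)^3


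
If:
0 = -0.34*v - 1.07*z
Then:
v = -3.14705882352941*z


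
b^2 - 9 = (b - 3)*(b + 3)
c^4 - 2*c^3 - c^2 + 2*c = c*(c - 2)*(c - 1)*(c + 1)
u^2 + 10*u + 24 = (u + 4)*(u + 6)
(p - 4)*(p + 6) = p^2 + 2*p - 24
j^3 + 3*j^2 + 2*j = j*(j + 1)*(j + 2)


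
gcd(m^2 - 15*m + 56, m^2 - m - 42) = m - 7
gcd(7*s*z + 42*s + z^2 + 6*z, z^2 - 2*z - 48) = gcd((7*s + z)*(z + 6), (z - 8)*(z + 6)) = z + 6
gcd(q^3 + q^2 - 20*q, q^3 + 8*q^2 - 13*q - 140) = q^2 + q - 20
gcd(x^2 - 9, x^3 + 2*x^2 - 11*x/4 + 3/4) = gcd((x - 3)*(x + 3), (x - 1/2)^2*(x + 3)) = x + 3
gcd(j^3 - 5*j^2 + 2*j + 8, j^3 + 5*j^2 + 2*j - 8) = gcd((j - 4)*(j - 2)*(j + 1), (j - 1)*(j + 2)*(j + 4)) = 1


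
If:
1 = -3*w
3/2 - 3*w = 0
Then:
No Solution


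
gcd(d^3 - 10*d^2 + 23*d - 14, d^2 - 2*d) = d - 2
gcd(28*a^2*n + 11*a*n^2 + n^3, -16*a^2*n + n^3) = 4*a*n + n^2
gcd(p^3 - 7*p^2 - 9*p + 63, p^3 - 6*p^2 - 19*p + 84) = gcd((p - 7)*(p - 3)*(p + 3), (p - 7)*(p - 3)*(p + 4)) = p^2 - 10*p + 21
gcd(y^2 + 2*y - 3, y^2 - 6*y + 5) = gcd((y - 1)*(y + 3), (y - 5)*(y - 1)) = y - 1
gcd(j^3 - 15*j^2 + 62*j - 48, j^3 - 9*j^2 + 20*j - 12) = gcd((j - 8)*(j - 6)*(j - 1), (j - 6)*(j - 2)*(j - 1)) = j^2 - 7*j + 6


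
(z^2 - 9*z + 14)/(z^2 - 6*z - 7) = (z - 2)/(z + 1)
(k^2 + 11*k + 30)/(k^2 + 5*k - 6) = (k + 5)/(k - 1)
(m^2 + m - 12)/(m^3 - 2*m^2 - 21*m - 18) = (-m^2 - m + 12)/(-m^3 + 2*m^2 + 21*m + 18)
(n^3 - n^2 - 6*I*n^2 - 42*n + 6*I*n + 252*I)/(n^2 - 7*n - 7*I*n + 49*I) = (n^2 + 6*n*(1 - I) - 36*I)/(n - 7*I)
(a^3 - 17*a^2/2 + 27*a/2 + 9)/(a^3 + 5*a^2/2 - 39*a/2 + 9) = (2*a^2 - 11*a - 6)/(2*a^2 + 11*a - 6)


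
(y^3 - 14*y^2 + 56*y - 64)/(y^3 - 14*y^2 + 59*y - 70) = (y^2 - 12*y + 32)/(y^2 - 12*y + 35)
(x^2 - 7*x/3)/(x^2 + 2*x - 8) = x*(3*x - 7)/(3*(x^2 + 2*x - 8))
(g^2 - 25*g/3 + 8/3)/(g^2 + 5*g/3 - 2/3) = (g - 8)/(g + 2)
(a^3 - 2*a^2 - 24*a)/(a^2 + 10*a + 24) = a*(a - 6)/(a + 6)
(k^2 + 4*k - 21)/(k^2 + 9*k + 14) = (k - 3)/(k + 2)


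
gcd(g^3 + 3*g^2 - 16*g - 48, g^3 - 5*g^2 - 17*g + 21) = g + 3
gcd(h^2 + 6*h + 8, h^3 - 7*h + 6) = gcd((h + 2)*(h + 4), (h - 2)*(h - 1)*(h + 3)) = 1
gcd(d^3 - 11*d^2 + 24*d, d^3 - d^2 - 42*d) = d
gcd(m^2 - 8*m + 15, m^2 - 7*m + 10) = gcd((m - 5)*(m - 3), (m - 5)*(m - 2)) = m - 5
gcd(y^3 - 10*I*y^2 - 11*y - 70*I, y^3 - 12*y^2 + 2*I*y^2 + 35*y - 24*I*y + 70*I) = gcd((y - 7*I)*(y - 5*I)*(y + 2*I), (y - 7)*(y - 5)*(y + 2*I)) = y + 2*I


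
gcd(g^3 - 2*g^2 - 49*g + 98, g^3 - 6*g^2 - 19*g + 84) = g - 7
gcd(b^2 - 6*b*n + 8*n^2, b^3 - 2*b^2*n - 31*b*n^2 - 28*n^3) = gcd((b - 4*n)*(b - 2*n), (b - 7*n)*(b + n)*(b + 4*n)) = 1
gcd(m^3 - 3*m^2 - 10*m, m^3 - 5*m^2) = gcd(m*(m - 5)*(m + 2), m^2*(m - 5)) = m^2 - 5*m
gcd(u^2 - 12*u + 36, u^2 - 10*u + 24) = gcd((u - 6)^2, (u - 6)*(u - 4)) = u - 6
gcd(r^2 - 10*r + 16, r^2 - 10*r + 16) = r^2 - 10*r + 16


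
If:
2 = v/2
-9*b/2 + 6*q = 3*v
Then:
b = 4*q/3 - 8/3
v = 4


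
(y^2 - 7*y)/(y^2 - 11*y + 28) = y/(y - 4)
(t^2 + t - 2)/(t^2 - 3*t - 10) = (t - 1)/(t - 5)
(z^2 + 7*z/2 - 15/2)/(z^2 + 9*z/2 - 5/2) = (2*z - 3)/(2*z - 1)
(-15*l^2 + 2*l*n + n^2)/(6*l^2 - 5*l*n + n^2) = (-5*l - n)/(2*l - n)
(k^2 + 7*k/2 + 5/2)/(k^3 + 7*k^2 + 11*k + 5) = (k + 5/2)/(k^2 + 6*k + 5)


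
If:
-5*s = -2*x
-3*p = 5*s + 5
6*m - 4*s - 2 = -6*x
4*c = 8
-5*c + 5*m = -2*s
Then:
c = 2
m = 106/43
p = 35/129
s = -50/43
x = -125/43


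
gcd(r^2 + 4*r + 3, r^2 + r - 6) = r + 3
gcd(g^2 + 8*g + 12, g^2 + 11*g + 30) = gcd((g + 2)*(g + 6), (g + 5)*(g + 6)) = g + 6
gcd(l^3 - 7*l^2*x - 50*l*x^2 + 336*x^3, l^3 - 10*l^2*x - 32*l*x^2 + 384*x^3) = -l + 8*x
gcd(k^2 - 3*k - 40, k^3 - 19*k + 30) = k + 5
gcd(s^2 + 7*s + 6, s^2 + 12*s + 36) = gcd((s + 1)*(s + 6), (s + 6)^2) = s + 6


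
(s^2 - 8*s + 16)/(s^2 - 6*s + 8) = (s - 4)/(s - 2)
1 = 1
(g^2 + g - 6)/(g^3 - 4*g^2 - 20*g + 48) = (g + 3)/(g^2 - 2*g - 24)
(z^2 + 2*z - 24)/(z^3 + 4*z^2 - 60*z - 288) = (z - 4)/(z^2 - 2*z - 48)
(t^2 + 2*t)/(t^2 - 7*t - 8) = t*(t + 2)/(t^2 - 7*t - 8)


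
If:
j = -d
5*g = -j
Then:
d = -j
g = -j/5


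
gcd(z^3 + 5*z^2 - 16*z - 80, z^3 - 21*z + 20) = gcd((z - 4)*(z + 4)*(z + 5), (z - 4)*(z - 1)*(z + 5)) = z^2 + z - 20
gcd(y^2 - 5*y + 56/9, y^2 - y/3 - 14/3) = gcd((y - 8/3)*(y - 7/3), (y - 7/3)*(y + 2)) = y - 7/3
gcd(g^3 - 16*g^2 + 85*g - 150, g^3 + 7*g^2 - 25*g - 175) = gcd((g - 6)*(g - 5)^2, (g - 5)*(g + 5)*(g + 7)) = g - 5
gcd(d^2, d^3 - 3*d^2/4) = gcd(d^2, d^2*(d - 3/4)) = d^2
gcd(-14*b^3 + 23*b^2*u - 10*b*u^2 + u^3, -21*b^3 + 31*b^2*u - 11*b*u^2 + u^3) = 7*b^2 - 8*b*u + u^2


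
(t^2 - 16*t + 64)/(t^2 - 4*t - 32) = (t - 8)/(t + 4)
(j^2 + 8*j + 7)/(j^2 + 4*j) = (j^2 + 8*j + 7)/(j*(j + 4))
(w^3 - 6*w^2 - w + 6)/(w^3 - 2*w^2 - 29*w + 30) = (w + 1)/(w + 5)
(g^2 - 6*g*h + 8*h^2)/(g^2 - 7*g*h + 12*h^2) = (g - 2*h)/(g - 3*h)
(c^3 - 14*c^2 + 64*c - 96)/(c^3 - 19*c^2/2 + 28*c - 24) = 2*(c - 6)/(2*c - 3)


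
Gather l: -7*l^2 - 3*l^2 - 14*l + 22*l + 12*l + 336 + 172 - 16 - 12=-10*l^2 + 20*l + 480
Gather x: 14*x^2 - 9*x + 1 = 14*x^2 - 9*x + 1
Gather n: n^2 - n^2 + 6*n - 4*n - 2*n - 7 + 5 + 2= 0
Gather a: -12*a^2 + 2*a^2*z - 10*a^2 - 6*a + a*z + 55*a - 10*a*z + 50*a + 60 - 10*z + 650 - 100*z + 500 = a^2*(2*z - 22) + a*(99 - 9*z) - 110*z + 1210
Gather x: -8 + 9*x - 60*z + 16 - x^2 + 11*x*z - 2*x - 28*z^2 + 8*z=-x^2 + x*(11*z + 7) - 28*z^2 - 52*z + 8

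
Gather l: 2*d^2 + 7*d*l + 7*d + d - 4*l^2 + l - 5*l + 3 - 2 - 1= 2*d^2 + 8*d - 4*l^2 + l*(7*d - 4)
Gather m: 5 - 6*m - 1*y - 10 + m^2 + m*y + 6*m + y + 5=m^2 + m*y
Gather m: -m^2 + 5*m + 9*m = -m^2 + 14*m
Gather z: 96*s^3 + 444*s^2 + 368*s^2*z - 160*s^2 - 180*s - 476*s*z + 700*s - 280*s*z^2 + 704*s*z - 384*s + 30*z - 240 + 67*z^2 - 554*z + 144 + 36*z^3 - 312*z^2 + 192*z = 96*s^3 + 284*s^2 + 136*s + 36*z^3 + z^2*(-280*s - 245) + z*(368*s^2 + 228*s - 332) - 96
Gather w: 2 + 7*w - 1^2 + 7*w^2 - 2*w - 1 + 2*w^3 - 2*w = 2*w^3 + 7*w^2 + 3*w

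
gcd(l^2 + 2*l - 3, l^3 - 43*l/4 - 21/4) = l + 3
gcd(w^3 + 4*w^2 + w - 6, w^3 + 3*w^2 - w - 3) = w^2 + 2*w - 3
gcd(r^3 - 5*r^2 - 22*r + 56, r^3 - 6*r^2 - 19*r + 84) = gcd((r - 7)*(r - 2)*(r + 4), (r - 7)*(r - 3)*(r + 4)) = r^2 - 3*r - 28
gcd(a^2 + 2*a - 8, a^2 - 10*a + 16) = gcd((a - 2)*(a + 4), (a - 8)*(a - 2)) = a - 2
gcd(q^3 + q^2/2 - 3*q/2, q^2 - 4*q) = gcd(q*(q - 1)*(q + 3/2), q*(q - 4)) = q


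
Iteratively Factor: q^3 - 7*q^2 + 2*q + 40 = (q - 4)*(q^2 - 3*q - 10) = (q - 5)*(q - 4)*(q + 2)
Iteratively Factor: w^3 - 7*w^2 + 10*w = (w - 2)*(w^2 - 5*w) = (w - 5)*(w - 2)*(w)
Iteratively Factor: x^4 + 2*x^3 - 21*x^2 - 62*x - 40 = (x + 4)*(x^3 - 2*x^2 - 13*x - 10) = (x - 5)*(x + 4)*(x^2 + 3*x + 2) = (x - 5)*(x + 1)*(x + 4)*(x + 2)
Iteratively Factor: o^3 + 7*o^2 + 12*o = (o + 4)*(o^2 + 3*o) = o*(o + 4)*(o + 3)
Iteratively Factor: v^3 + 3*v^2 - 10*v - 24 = (v + 4)*(v^2 - v - 6) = (v + 2)*(v + 4)*(v - 3)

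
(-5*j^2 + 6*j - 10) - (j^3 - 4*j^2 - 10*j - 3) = -j^3 - j^2 + 16*j - 7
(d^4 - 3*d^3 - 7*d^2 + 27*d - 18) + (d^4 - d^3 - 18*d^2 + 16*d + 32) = 2*d^4 - 4*d^3 - 25*d^2 + 43*d + 14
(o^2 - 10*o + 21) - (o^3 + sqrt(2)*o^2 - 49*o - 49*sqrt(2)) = -o^3 - sqrt(2)*o^2 + o^2 + 39*o + 21 + 49*sqrt(2)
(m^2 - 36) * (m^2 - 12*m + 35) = m^4 - 12*m^3 - m^2 + 432*m - 1260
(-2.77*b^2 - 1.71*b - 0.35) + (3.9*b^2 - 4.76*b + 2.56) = 1.13*b^2 - 6.47*b + 2.21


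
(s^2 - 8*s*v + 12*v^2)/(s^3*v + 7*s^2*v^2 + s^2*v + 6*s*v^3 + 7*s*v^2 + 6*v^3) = (s^2 - 8*s*v + 12*v^2)/(v*(s^3 + 7*s^2*v + s^2 + 6*s*v^2 + 7*s*v + 6*v^2))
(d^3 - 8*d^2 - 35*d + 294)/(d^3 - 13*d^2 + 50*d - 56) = (d^2 - d - 42)/(d^2 - 6*d + 8)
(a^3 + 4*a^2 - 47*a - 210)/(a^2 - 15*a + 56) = (a^2 + 11*a + 30)/(a - 8)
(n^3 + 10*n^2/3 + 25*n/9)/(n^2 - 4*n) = (9*n^2 + 30*n + 25)/(9*(n - 4))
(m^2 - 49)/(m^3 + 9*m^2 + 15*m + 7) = (m - 7)/(m^2 + 2*m + 1)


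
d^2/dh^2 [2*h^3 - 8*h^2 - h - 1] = 12*h - 16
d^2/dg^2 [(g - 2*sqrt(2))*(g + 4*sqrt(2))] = 2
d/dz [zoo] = 0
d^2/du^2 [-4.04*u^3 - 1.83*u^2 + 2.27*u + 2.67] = -24.24*u - 3.66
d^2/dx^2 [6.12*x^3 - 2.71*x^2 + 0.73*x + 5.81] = 36.72*x - 5.42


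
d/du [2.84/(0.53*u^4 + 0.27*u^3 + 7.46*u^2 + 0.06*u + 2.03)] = (-6.0208*u^3 - 2.3004*u^2 - 42.3728*u - 0.1704)/(0.53*u^4 + 0.27*u^3 + 7.46*u^2 + 0.06*u + 2.03)^2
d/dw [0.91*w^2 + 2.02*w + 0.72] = 1.82*w + 2.02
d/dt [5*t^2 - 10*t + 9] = 10*t - 10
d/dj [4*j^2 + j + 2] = 8*j + 1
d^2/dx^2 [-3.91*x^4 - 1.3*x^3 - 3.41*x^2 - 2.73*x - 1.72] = -46.92*x^2 - 7.8*x - 6.82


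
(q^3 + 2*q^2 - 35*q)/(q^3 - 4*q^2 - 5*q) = (q + 7)/(q + 1)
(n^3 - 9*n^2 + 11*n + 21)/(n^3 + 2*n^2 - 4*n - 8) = (n^3 - 9*n^2 + 11*n + 21)/(n^3 + 2*n^2 - 4*n - 8)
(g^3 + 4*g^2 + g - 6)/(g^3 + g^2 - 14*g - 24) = (g - 1)/(g - 4)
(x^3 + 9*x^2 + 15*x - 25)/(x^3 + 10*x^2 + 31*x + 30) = (x^2 + 4*x - 5)/(x^2 + 5*x + 6)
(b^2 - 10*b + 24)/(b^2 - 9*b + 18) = (b - 4)/(b - 3)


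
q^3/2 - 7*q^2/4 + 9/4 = (q/2 + 1/2)*(q - 3)*(q - 3/2)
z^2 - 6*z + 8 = (z - 4)*(z - 2)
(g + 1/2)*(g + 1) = g^2 + 3*g/2 + 1/2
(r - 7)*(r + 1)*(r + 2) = r^3 - 4*r^2 - 19*r - 14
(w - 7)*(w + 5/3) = w^2 - 16*w/3 - 35/3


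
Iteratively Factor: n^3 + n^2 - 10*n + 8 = (n + 4)*(n^2 - 3*n + 2) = (n - 1)*(n + 4)*(n - 2)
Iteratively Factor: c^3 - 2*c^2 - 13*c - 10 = (c + 1)*(c^2 - 3*c - 10) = (c + 1)*(c + 2)*(c - 5)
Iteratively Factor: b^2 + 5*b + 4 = (b + 1)*(b + 4)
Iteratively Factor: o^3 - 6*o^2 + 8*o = (o - 4)*(o^2 - 2*o) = o*(o - 4)*(o - 2)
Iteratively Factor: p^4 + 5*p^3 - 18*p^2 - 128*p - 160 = (p + 4)*(p^3 + p^2 - 22*p - 40) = (p + 4)^2*(p^2 - 3*p - 10) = (p - 5)*(p + 4)^2*(p + 2)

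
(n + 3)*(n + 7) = n^2 + 10*n + 21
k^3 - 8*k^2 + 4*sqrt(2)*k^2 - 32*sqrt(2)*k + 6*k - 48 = (k - 8)*(k + sqrt(2))*(k + 3*sqrt(2))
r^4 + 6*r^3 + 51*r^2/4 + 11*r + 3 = (r + 1/2)*(r + 3/2)*(r + 2)^2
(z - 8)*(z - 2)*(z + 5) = z^3 - 5*z^2 - 34*z + 80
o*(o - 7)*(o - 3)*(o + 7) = o^4 - 3*o^3 - 49*o^2 + 147*o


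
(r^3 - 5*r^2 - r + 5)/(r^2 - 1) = r - 5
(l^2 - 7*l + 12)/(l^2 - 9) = (l - 4)/(l + 3)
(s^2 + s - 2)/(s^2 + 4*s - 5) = (s + 2)/(s + 5)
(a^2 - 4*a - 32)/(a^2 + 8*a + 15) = (a^2 - 4*a - 32)/(a^2 + 8*a + 15)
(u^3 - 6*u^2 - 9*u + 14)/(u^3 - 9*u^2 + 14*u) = (u^2 + u - 2)/(u*(u - 2))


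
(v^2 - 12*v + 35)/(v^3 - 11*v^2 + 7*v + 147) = (v - 5)/(v^2 - 4*v - 21)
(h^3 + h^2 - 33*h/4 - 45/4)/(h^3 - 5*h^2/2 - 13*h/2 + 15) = (h + 3/2)/(h - 2)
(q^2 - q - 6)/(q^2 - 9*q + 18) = (q + 2)/(q - 6)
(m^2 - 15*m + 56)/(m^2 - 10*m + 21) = (m - 8)/(m - 3)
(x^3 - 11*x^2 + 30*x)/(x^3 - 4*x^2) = (x^2 - 11*x + 30)/(x*(x - 4))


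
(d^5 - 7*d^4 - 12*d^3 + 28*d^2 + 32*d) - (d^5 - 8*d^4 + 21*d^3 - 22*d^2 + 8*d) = d^4 - 33*d^3 + 50*d^2 + 24*d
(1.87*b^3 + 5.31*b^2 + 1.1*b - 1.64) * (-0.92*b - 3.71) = -1.7204*b^4 - 11.8229*b^3 - 20.7121*b^2 - 2.5722*b + 6.0844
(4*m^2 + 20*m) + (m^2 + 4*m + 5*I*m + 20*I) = 5*m^2 + 24*m + 5*I*m + 20*I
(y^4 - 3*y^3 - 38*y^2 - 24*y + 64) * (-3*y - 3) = -3*y^5 + 6*y^4 + 123*y^3 + 186*y^2 - 120*y - 192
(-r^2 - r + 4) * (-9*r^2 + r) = 9*r^4 + 8*r^3 - 37*r^2 + 4*r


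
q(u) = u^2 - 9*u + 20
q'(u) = 2*u - 9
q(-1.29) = 33.27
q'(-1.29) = -11.58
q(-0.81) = 27.95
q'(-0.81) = -10.62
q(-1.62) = 37.20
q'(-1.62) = -12.24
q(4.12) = -0.11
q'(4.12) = -0.76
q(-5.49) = 99.55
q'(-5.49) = -19.98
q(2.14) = 5.32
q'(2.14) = -4.72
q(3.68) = 0.42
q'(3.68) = -1.64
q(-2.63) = 50.59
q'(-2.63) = -14.26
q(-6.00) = 110.00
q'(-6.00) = -21.00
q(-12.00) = 272.00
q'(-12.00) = -33.00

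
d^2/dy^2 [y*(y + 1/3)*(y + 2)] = 6*y + 14/3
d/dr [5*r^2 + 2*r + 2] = 10*r + 2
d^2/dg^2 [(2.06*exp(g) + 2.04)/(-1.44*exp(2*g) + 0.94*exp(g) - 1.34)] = (-4.271616*exp(4*g) - 19.708992*exp(3*g) + 32.133888*exp(2*g) + 11.348216*exp(g) - 6.26852)*exp(g)/(2.985984*exp(6*g) - 5.847552*exp(5*g) + 12.153024*exp(4*g) - 11.713528*exp(3*g) + 11.309064*exp(2*g) - 5.063592*exp(g) + 2.406104)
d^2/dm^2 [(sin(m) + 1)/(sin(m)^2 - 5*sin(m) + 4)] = (-sin(m)^4 - 10*sin(m)^3 + 31*sin(m)^2 + 8*sin(m) - 82)/((sin(m) - 4)^3*(sin(m) - 1)^2)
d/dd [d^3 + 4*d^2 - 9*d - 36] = 3*d^2 + 8*d - 9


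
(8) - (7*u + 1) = 7 - 7*u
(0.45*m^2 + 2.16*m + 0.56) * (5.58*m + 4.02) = 2.511*m^3 + 13.8618*m^2 + 11.808*m + 2.2512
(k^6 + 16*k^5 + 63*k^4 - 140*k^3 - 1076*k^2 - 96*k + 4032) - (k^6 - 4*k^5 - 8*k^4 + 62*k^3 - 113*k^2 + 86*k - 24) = 20*k^5 + 71*k^4 - 202*k^3 - 963*k^2 - 182*k + 4056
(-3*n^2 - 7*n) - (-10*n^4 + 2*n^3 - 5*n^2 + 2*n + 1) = 10*n^4 - 2*n^3 + 2*n^2 - 9*n - 1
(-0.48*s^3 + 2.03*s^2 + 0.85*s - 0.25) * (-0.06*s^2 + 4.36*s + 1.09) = 0.0288*s^5 - 2.2146*s^4 + 8.2766*s^3 + 5.9337*s^2 - 0.1635*s - 0.2725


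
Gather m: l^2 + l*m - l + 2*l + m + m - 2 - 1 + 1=l^2 + l + m*(l + 2) - 2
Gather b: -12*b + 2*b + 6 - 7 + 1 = -10*b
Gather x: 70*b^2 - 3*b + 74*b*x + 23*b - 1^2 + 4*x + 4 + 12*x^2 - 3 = 70*b^2 + 20*b + 12*x^2 + x*(74*b + 4)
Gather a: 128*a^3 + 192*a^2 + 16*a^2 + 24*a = 128*a^3 + 208*a^2 + 24*a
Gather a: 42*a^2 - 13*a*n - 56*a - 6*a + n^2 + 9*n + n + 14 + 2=42*a^2 + a*(-13*n - 62) + n^2 + 10*n + 16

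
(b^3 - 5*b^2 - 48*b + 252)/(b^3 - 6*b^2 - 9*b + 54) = (b^2 + b - 42)/(b^2 - 9)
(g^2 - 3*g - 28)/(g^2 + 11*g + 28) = (g - 7)/(g + 7)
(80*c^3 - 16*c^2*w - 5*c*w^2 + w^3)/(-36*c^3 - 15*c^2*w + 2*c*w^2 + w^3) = (-20*c^2 - c*w + w^2)/(9*c^2 + 6*c*w + w^2)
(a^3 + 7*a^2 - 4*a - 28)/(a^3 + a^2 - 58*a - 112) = (a - 2)/(a - 8)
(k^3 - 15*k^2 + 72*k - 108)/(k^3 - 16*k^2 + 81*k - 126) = (k - 6)/(k - 7)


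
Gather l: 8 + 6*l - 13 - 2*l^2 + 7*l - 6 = -2*l^2 + 13*l - 11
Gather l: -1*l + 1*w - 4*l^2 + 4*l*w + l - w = -4*l^2 + 4*l*w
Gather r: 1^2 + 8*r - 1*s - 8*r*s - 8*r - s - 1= -8*r*s - 2*s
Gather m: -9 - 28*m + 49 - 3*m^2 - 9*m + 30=-3*m^2 - 37*m + 70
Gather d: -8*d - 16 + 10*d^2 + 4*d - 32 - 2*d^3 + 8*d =-2*d^3 + 10*d^2 + 4*d - 48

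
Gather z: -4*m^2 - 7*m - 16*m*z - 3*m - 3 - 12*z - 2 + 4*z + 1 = -4*m^2 - 10*m + z*(-16*m - 8) - 4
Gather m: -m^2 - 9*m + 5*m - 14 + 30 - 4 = -m^2 - 4*m + 12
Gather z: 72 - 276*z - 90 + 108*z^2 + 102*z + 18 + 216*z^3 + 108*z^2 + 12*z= 216*z^3 + 216*z^2 - 162*z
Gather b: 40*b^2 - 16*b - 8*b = 40*b^2 - 24*b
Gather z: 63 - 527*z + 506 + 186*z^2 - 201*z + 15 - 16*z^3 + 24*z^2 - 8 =-16*z^3 + 210*z^2 - 728*z + 576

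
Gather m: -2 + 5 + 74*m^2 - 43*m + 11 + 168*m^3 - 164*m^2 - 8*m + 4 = 168*m^3 - 90*m^2 - 51*m + 18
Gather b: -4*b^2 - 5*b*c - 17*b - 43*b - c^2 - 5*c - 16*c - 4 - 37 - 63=-4*b^2 + b*(-5*c - 60) - c^2 - 21*c - 104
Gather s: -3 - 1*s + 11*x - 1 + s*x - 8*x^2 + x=s*(x - 1) - 8*x^2 + 12*x - 4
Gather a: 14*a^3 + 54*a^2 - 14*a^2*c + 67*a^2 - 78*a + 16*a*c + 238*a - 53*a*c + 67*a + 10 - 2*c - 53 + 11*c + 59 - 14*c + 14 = 14*a^3 + a^2*(121 - 14*c) + a*(227 - 37*c) - 5*c + 30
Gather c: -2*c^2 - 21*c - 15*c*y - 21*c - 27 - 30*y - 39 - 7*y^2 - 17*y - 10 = -2*c^2 + c*(-15*y - 42) - 7*y^2 - 47*y - 76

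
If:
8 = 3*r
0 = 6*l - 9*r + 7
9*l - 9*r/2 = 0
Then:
No Solution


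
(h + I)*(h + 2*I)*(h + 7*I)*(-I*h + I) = -I*h^4 + 10*h^3 + I*h^3 - 10*h^2 + 23*I*h^2 - 14*h - 23*I*h + 14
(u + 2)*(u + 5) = u^2 + 7*u + 10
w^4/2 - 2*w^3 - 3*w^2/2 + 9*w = w*(w/2 + 1)*(w - 3)^2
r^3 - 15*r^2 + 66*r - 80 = (r - 8)*(r - 5)*(r - 2)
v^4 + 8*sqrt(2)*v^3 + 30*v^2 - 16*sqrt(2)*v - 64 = (v - sqrt(2))*(v + sqrt(2))*(v + 4*sqrt(2))^2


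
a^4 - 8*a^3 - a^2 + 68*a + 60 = (a - 6)*(a - 5)*(a + 1)*(a + 2)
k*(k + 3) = k^2 + 3*k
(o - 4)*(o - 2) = o^2 - 6*o + 8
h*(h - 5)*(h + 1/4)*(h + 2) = h^4 - 11*h^3/4 - 43*h^2/4 - 5*h/2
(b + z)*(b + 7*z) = b^2 + 8*b*z + 7*z^2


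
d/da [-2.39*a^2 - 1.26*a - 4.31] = -4.78*a - 1.26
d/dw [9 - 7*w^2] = -14*w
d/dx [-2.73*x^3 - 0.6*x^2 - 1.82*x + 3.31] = -8.19*x^2 - 1.2*x - 1.82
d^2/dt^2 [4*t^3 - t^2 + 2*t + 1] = 24*t - 2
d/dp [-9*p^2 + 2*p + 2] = 2 - 18*p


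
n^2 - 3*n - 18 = (n - 6)*(n + 3)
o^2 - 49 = (o - 7)*(o + 7)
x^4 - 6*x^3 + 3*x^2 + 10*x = x*(x - 5)*(x - 2)*(x + 1)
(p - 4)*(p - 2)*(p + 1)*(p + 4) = p^4 - p^3 - 18*p^2 + 16*p + 32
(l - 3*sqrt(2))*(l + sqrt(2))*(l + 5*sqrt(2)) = l^3 + 3*sqrt(2)*l^2 - 26*l - 30*sqrt(2)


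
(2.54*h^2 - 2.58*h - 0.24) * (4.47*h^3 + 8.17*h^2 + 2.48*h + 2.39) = 11.3538*h^5 + 9.2192*h^4 - 15.8522*h^3 - 2.2886*h^2 - 6.7614*h - 0.5736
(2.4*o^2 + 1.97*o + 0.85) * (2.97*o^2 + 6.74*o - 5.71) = 7.128*o^4 + 22.0269*o^3 + 2.0983*o^2 - 5.5197*o - 4.8535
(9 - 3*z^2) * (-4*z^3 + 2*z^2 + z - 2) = 12*z^5 - 6*z^4 - 39*z^3 + 24*z^2 + 9*z - 18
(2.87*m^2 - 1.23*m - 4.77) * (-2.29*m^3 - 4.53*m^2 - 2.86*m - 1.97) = -6.5723*m^5 - 10.1844*m^4 + 8.287*m^3 + 19.472*m^2 + 16.0653*m + 9.3969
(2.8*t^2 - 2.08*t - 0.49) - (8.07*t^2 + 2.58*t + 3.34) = -5.27*t^2 - 4.66*t - 3.83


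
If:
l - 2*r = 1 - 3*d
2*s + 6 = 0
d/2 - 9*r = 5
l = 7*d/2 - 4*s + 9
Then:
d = -76/23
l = 217/23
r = -17/23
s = -3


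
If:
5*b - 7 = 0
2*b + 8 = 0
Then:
No Solution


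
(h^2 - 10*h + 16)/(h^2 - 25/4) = 4*(h^2 - 10*h + 16)/(4*h^2 - 25)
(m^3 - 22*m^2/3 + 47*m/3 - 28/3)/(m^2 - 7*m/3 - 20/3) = (3*m^2 - 10*m + 7)/(3*m + 5)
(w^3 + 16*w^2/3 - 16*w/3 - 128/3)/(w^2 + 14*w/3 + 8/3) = (3*w^2 + 4*w - 32)/(3*w + 2)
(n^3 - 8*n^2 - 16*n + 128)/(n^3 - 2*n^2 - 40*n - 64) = (n - 4)/(n + 2)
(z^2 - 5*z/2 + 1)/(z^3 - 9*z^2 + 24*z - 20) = (z - 1/2)/(z^2 - 7*z + 10)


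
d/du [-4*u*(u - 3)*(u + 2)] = -12*u^2 + 8*u + 24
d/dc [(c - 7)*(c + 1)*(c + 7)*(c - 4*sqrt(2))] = 4*c^3 - 12*sqrt(2)*c^2 + 3*c^2 - 98*c - 8*sqrt(2)*c - 49 + 196*sqrt(2)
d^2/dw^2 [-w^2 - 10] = -2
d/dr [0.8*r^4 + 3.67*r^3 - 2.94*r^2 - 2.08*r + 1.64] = 3.2*r^3 + 11.01*r^2 - 5.88*r - 2.08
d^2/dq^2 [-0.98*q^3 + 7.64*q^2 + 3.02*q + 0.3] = 15.28 - 5.88*q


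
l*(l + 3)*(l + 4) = l^3 + 7*l^2 + 12*l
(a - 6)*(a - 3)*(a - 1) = a^3 - 10*a^2 + 27*a - 18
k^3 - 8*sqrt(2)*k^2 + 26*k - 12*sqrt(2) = (k - 6*sqrt(2))*(k - sqrt(2))^2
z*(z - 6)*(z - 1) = z^3 - 7*z^2 + 6*z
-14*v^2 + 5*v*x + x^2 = (-2*v + x)*(7*v + x)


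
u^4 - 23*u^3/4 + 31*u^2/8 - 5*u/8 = u*(u - 5)*(u - 1/2)*(u - 1/4)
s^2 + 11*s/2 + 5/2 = (s + 1/2)*(s + 5)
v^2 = v^2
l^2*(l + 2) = l^3 + 2*l^2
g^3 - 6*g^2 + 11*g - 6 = (g - 3)*(g - 2)*(g - 1)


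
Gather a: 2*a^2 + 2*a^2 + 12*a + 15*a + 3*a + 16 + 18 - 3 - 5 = 4*a^2 + 30*a + 26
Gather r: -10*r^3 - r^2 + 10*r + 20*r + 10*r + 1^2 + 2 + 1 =-10*r^3 - r^2 + 40*r + 4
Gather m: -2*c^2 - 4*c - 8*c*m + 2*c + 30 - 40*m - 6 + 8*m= -2*c^2 - 2*c + m*(-8*c - 32) + 24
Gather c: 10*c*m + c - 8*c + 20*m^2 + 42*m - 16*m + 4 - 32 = c*(10*m - 7) + 20*m^2 + 26*m - 28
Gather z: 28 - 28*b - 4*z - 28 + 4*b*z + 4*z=4*b*z - 28*b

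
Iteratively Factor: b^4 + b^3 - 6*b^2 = (b + 3)*(b^3 - 2*b^2) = (b - 2)*(b + 3)*(b^2) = b*(b - 2)*(b + 3)*(b)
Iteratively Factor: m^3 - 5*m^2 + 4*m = (m - 4)*(m^2 - m) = (m - 4)*(m - 1)*(m)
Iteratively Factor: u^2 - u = (u)*(u - 1)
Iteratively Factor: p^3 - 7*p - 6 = (p - 3)*(p^2 + 3*p + 2) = (p - 3)*(p + 1)*(p + 2)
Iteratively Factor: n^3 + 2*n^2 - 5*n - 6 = (n + 1)*(n^2 + n - 6) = (n - 2)*(n + 1)*(n + 3)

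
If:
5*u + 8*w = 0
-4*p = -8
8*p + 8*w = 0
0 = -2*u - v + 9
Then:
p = 2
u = 16/5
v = 13/5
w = -2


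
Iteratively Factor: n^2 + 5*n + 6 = (n + 2)*(n + 3)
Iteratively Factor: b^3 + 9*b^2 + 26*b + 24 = (b + 2)*(b^2 + 7*b + 12) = (b + 2)*(b + 4)*(b + 3)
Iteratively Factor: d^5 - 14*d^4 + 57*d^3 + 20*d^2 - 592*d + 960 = (d - 4)*(d^4 - 10*d^3 + 17*d^2 + 88*d - 240) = (d - 4)*(d + 3)*(d^3 - 13*d^2 + 56*d - 80) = (d - 4)^2*(d + 3)*(d^2 - 9*d + 20) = (d - 5)*(d - 4)^2*(d + 3)*(d - 4)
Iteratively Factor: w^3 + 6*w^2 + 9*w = (w)*(w^2 + 6*w + 9) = w*(w + 3)*(w + 3)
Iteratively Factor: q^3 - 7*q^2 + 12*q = (q - 4)*(q^2 - 3*q) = (q - 4)*(q - 3)*(q)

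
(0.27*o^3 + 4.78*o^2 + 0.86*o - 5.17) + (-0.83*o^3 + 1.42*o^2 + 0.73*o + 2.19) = -0.56*o^3 + 6.2*o^2 + 1.59*o - 2.98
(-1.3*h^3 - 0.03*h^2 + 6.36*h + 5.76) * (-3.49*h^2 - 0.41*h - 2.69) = 4.537*h^5 + 0.6377*h^4 - 18.6871*h^3 - 22.6293*h^2 - 19.47*h - 15.4944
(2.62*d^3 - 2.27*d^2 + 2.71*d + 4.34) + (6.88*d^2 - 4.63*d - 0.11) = 2.62*d^3 + 4.61*d^2 - 1.92*d + 4.23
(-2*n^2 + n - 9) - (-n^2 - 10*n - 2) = -n^2 + 11*n - 7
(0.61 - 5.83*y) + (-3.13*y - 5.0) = -8.96*y - 4.39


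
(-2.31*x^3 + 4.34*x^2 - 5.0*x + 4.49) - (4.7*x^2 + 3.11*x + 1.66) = -2.31*x^3 - 0.36*x^2 - 8.11*x + 2.83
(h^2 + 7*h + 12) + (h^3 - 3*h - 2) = h^3 + h^2 + 4*h + 10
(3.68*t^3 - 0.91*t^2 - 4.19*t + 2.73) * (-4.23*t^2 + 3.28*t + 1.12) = -15.5664*t^5 + 15.9197*t^4 + 18.8605*t^3 - 26.3103*t^2 + 4.2616*t + 3.0576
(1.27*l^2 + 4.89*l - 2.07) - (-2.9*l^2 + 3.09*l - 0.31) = 4.17*l^2 + 1.8*l - 1.76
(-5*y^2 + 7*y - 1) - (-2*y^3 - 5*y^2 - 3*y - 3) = 2*y^3 + 10*y + 2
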